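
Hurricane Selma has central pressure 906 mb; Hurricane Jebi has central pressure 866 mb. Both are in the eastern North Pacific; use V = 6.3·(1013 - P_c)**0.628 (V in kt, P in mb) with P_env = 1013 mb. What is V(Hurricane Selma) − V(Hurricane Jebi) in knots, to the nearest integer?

Hurricane Selma: ΔP = 107; V ≈ 6.3 × 107^0.628 ≈ 118.52 kt.
Hurricane Jebi: ΔP = 147; V ≈ 6.3 × 147^0.628 ≈ 144.68 kt.
Difference ≈ 118.52 − 144.68 = -26.16 → -26 kt.

-26 kt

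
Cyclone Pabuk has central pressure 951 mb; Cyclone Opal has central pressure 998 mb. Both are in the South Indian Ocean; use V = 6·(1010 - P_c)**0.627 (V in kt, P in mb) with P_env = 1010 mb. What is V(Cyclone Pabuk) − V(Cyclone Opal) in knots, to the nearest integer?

Cyclone Pabuk: ΔP = 59; V ≈ 6 × 59^0.627 ≈ 77.35 kt.
Cyclone Opal: ΔP = 12; V ≈ 6 × 12^0.627 ≈ 28.50 kt.
Difference ≈ 77.35 − 28.50 = 48.85 → 49 kt.

49 kt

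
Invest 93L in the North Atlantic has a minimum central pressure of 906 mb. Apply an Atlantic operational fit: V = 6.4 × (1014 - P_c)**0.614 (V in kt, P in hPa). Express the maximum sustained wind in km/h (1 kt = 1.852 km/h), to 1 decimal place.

ΔP = 1014 − 906 = 108 mb.
V ≈ 6.4 × 108^0.614 = 6.4 × 17.722 ≈ 113.423 kt.
113.423 × 1.852 ≈ 210.06 km/h → 210.1 km/h.

210.1 km/h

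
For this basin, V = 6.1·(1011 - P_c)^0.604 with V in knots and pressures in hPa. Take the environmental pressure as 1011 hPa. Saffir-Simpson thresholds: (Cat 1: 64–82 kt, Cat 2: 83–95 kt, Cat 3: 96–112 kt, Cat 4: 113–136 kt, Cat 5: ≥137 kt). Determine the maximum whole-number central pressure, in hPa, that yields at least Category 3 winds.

915 hPa

Category 3 begins at V = 96 kt.
Required ΔP = (96/6.1)^(1/0.604) = 15.738^1.656 ≈ 95.87 hPa.
P_c ≤ 1011 − 95.87 = 915.13, so the highest integer P_c is 915 hPa.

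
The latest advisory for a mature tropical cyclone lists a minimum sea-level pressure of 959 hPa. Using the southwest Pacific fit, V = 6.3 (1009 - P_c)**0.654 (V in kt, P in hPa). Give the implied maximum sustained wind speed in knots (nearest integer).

81 kt

ΔP = 1009 − 959 = 50 hPa.
50^0.654 ≈ 12.916.
V ≈ 6.3 × 12.916 ≈ 81.4 kt.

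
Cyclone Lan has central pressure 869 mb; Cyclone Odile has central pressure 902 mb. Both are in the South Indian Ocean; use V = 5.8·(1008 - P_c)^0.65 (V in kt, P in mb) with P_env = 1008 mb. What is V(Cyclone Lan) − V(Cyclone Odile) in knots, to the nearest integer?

Cyclone Lan: ΔP = 139; V ≈ 5.8 × 139^0.65 ≈ 143.35 kt.
Cyclone Odile: ΔP = 106; V ≈ 5.8 × 106^0.65 ≈ 120.19 kt.
Difference ≈ 143.35 − 120.19 = 23.16 → 23 kt.

23 kt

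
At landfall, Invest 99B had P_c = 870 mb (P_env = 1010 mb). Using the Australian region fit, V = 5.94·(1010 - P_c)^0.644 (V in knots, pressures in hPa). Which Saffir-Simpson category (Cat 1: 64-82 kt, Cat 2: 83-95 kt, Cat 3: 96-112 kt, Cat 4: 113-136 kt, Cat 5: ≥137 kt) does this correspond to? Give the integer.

ΔP = 1010 − 870 = 140 mb.
V ≈ 5.94 × 140^0.644 = 5.94 × 24.10 ≈ 143 kt.
143 kt falls in the Category 5 band.

5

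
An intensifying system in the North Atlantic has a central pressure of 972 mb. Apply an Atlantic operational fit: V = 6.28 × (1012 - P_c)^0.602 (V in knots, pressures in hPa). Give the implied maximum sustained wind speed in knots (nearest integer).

ΔP = 1012 − 972 = 40 mb.
40^0.602 ≈ 9.214.
V ≈ 6.28 × 9.214 ≈ 57.9 kt.

58 kt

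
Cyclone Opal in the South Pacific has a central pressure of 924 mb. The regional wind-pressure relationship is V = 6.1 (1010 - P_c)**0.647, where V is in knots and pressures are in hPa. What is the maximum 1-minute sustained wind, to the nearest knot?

ΔP = 1010 − 924 = 86 mb.
86^0.647 ≈ 17.849.
V ≈ 6.1 × 17.849 ≈ 108.9 kt.

109 kt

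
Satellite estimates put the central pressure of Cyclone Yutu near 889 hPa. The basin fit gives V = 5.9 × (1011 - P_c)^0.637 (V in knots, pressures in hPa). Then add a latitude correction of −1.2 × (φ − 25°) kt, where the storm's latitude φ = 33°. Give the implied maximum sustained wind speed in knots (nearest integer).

ΔP = 1011 − 889 = 122 hPa.
122^0.637 ≈ 21.331.
V ≈ 5.9 × 21.331 ≈ 125.9 kt.
Latitude correction: −1.2 × (33 − 25) = -9.6 kt.
Corrected V ≈ 116.3 kt → 116 kt.

116 kt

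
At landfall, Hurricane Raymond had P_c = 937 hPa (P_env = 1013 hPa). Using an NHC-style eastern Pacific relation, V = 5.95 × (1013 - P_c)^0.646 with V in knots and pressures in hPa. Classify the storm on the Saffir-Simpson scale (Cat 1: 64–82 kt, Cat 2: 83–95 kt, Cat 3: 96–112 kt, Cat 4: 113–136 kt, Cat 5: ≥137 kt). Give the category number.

3

ΔP = 1013 − 937 = 76 hPa.
V ≈ 5.95 × 76^0.646 = 5.95 × 16.41 ≈ 98 kt.
98 kt falls in the Category 3 band.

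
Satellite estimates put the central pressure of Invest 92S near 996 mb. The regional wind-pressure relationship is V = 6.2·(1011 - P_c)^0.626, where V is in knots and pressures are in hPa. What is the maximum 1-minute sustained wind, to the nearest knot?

ΔP = 1011 − 996 = 15 mb.
15^0.626 ≈ 5.448.
V ≈ 6.2 × 5.448 ≈ 33.8 kt.

34 kt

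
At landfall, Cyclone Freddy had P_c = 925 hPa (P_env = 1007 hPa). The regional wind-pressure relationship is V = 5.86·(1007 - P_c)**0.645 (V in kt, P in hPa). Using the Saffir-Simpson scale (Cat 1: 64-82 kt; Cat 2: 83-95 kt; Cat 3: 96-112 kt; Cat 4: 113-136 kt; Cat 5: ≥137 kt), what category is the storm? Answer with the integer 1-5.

3

ΔP = 1007 − 925 = 82 hPa.
V ≈ 5.86 × 82^0.645 = 5.86 × 17.16 ≈ 101 kt.
101 kt falls in the Category 3 band.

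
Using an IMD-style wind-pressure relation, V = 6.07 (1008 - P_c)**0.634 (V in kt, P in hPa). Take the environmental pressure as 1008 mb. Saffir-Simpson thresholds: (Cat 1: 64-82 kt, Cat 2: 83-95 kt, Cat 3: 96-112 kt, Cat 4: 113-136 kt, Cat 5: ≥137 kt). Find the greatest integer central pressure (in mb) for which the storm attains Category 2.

946 mb

Category 2 begins at V = 83 kt.
Required ΔP = (83/6.07)^(1/0.634) = 13.674^1.577 ≈ 61.89 mb.
P_c ≤ 1008 − 61.89 = 946.11, so the highest integer P_c is 946 mb.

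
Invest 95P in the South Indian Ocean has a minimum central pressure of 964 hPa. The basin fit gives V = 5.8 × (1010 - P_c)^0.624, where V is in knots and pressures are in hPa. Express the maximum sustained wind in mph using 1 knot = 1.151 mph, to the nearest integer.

73 mph

ΔP = 1010 − 964 = 46 hPa.
V ≈ 5.8 × 46^0.624 = 5.8 × 10.903 ≈ 63.240 kt.
63.240 × 1.151 ≈ 72.79 mph → 73 mph.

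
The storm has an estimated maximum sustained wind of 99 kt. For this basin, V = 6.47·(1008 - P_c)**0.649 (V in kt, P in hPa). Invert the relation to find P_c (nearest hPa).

ΔP = (V / 6.47)^(1/0.649) = (99/6.47)^1.541.
99/6.47 = 15.301; 15.301^1.541 ≈ 66.91 hPa.
P_c = 1008 − 66.91 = 941.09 ≈ 941 hPa.

941 hPa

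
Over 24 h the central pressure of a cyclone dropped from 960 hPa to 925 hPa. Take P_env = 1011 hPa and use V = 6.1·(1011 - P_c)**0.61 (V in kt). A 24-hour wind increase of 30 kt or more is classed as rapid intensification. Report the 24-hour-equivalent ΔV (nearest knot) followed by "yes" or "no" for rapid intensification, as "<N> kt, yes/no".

V₁: ΔP = 51, V ≈ 6.1 × 51^0.61 ≈ 67.13 kt.
V₂: ΔP = 86, V ≈ 6.1 × 86^0.61 ≈ 92.34 kt.
ΔV over 24 h = 25.21 kt → 24 h equivalent = 25.21 × 24/24 ≈ 25.21 kt.
25 kt < 30 kt ⇒ not rapid intensification.

25 kt, no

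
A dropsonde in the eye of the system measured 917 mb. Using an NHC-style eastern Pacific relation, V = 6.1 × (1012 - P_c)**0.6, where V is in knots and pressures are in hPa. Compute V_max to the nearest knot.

ΔP = 1012 − 917 = 95 mb.
95^0.6 ≈ 15.369.
V ≈ 6.1 × 15.369 ≈ 93.7 kt.

94 kt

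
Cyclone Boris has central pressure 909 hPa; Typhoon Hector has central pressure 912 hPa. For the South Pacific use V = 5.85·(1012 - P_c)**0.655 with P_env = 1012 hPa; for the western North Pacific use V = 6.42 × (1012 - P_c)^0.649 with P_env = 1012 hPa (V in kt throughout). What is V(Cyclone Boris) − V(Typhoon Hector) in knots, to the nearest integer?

Cyclone Boris: ΔP = 103; V ≈ 5.85 × 103^0.655 ≈ 121.78 kt.
Typhoon Hector: ΔP = 100; V ≈ 6.42 × 100^0.649 ≈ 127.51 kt.
Difference ≈ 121.78 − 127.51 = -5.73 → -6 kt.

-6 kt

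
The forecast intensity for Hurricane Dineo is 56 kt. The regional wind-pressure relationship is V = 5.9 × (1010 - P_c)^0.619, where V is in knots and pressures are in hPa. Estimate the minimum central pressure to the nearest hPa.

972 hPa

ΔP = (V / 5.9)^(1/0.619) = (56/5.9)^1.616.
56/5.9 = 9.492; 9.492^1.616 ≈ 37.92 hPa.
P_c = 1010 − 37.92 = 972.08 ≈ 972 hPa.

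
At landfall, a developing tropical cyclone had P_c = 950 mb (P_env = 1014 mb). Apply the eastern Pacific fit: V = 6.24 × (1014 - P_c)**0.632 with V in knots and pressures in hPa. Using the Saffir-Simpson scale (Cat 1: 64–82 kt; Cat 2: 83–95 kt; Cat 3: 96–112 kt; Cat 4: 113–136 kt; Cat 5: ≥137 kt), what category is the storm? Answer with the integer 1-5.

2

ΔP = 1014 − 950 = 64 mb.
V ≈ 6.24 × 64^0.632 = 6.24 × 13.85 ≈ 86 kt.
86 kt falls in the Category 2 band.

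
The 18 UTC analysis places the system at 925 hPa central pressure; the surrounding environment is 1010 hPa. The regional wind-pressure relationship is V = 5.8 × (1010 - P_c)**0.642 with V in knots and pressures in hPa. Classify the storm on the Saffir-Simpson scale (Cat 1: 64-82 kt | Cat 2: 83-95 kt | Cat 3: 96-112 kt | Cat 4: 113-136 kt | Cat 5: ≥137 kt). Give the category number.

3

ΔP = 1010 − 925 = 85 hPa.
V ≈ 5.8 × 85^0.642 = 5.8 × 17.33 ≈ 100 kt.
100 kt falls in the Category 3 band.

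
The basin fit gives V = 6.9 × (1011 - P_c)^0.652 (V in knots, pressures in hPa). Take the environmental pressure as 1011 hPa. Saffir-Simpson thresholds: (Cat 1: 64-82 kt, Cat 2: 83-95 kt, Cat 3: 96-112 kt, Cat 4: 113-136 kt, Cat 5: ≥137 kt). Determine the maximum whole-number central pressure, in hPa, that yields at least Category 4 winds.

938 hPa

Category 4 begins at V = 113 kt.
Required ΔP = (113/6.9)^(1/0.652) = 16.377^1.534 ≈ 72.83 hPa.
P_c ≤ 1011 − 72.83 = 938.17, so the highest integer P_c is 938 hPa.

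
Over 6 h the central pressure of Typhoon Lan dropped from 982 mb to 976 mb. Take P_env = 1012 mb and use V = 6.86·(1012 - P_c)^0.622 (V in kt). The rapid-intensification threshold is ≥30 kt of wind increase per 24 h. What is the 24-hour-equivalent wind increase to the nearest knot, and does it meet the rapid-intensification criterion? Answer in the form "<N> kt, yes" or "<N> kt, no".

V₁: ΔP = 30, V ≈ 6.86 × 30^0.622 ≈ 56.90 kt.
V₂: ΔP = 36, V ≈ 6.86 × 36^0.622 ≈ 63.73 kt.
ΔV over 6 h = 6.83 kt → 24 h equivalent = 6.83 × 24/6 ≈ 27.32 kt.
27 kt < 30 kt ⇒ not rapid intensification.

27 kt, no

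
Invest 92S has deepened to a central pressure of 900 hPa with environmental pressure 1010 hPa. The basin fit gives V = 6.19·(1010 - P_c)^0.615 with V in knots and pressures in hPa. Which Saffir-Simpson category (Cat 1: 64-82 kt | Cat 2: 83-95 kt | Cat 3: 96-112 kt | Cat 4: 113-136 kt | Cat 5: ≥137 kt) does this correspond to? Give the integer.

3

ΔP = 1010 − 900 = 110 hPa.
V ≈ 6.19 × 110^0.615 = 6.19 × 18.01 ≈ 111 kt.
111 kt falls in the Category 3 band.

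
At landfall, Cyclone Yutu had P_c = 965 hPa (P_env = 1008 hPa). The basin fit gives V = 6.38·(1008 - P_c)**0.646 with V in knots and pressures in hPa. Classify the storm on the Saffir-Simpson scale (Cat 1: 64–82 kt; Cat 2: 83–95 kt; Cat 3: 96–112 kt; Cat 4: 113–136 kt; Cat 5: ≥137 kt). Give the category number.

1

ΔP = 1008 − 965 = 43 hPa.
V ≈ 6.38 × 43^0.646 = 6.38 × 11.36 ≈ 72 kt.
72 kt falls in the Category 1 band.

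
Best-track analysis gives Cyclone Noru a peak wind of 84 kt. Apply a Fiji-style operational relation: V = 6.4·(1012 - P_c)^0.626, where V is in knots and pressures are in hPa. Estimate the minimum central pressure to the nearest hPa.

ΔP = (V / 6.4)^(1/0.626) = (84/6.4)^1.597.
84/6.4 = 13.125; 13.125^1.597 ≈ 61.11 hPa.
P_c = 1012 − 61.11 = 950.89 ≈ 951 hPa.

951 hPa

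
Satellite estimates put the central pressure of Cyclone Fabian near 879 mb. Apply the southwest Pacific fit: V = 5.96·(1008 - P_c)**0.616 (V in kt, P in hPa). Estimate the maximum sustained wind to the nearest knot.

ΔP = 1008 − 879 = 129 mb.
129^0.616 ≈ 19.958.
V ≈ 5.96 × 19.958 ≈ 119.0 kt.

119 kt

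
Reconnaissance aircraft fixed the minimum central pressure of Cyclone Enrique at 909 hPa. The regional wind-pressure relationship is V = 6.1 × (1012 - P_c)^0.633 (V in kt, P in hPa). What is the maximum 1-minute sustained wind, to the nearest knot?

ΔP = 1012 − 909 = 103 hPa.
103^0.633 ≈ 18.799.
V ≈ 6.1 × 18.799 ≈ 114.7 kt.

115 kt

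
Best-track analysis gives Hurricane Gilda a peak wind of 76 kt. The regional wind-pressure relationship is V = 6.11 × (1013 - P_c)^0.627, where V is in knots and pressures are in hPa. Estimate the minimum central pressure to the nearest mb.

957 mb

ΔP = (V / 6.11)^(1/0.627) = (76/6.11)^1.595.
76/6.11 = 12.439; 12.439^1.595 ≈ 55.72 mb.
P_c = 1013 − 55.72 = 957.28 ≈ 957 mb.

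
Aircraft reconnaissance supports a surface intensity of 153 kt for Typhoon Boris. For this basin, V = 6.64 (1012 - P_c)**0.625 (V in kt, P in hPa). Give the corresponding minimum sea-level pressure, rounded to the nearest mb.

ΔP = (V / 6.64)^(1/0.625) = (153/6.64)^1.600.
153/6.64 = 23.042; 23.042^1.600 ≈ 151.37 mb.
P_c = 1012 − 151.37 = 860.63 ≈ 861 mb.

861 mb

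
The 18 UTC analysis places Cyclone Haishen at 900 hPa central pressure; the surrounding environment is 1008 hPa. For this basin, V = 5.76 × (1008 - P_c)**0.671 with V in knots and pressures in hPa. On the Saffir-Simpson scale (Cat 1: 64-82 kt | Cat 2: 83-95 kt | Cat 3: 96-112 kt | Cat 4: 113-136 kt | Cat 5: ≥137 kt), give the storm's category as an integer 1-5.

ΔP = 1008 − 900 = 108 hPa.
V ≈ 5.76 × 108^0.671 = 5.76 × 23.14 ≈ 133 kt.
133 kt falls in the Category 4 band.

4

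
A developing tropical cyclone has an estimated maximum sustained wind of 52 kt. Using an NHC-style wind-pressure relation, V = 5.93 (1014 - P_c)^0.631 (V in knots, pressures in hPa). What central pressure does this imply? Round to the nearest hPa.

ΔP = (V / 5.93)^(1/0.631) = (52/5.93)^1.585.
52/5.93 = 8.769; 8.769^1.585 ≈ 31.22 hPa.
P_c = 1014 − 31.22 = 982.78 ≈ 983 hPa.

983 hPa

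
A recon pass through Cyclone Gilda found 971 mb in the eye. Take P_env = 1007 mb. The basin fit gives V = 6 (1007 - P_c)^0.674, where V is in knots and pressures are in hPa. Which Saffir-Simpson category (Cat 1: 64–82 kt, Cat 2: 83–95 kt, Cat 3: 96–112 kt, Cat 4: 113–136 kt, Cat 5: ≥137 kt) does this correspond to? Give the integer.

ΔP = 1007 − 971 = 36 mb.
V ≈ 6 × 36^0.674 = 6 × 11.19 ≈ 67 kt.
67 kt falls in the Category 1 band.

1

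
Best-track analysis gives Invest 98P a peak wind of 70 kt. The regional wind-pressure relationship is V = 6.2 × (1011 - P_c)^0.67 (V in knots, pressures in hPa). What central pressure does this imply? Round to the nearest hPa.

974 hPa

ΔP = (V / 6.2)^(1/0.67) = (70/6.2)^1.493.
70/6.2 = 11.290; 11.290^1.493 ≈ 37.26 hPa.
P_c = 1011 − 37.26 = 973.74 ≈ 974 hPa.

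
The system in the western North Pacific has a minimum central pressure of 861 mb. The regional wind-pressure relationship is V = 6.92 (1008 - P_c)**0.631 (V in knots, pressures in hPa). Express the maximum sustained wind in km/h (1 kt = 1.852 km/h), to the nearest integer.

299 km/h

ΔP = 1008 − 861 = 147 mb.
V ≈ 6.92 × 147^0.631 = 6.92 × 23.312 ≈ 161.318 kt.
161.318 × 1.852 ≈ 298.76 km/h → 299 km/h.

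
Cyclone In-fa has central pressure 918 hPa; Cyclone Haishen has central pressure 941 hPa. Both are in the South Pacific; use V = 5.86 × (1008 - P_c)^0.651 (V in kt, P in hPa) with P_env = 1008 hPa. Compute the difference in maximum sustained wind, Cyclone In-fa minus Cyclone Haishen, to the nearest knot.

Cyclone In-fa: ΔP = 90; V ≈ 5.86 × 90^0.651 ≈ 109.68 kt.
Cyclone Haishen: ΔP = 67; V ≈ 5.86 × 67^0.651 ≈ 90.50 kt.
Difference ≈ 109.68 − 90.50 = 19.18 → 19 kt.

19 kt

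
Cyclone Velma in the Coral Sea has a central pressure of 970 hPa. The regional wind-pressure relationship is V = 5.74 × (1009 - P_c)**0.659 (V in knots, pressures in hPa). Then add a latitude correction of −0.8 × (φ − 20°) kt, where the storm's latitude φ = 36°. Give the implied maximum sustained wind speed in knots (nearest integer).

51 kt

ΔP = 1009 − 970 = 39 hPa.
39^0.659 ≈ 11.182.
V ≈ 5.74 × 11.182 ≈ 64.2 kt.
Latitude correction: −0.8 × (36 − 20) = -12.8 kt.
Corrected V ≈ 51.4 kt → 51 kt.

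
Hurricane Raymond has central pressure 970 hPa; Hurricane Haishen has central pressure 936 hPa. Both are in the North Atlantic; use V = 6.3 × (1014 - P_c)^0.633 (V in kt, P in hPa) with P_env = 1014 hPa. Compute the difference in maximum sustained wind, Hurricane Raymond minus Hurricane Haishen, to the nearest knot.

Hurricane Raymond: ΔP = 44; V ≈ 6.3 × 44^0.633 ≈ 69.13 kt.
Hurricane Haishen: ΔP = 78; V ≈ 6.3 × 78^0.633 ≈ 99.32 kt.
Difference ≈ 69.13 − 99.32 = -30.19 → -30 kt.

-30 kt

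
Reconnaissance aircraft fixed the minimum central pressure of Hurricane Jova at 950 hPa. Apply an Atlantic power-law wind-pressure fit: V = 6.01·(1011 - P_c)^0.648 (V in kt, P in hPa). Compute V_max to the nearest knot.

86 kt

ΔP = 1011 − 950 = 61 hPa.
61^0.648 ≈ 14.351.
V ≈ 6.01 × 14.351 ≈ 86.3 kt.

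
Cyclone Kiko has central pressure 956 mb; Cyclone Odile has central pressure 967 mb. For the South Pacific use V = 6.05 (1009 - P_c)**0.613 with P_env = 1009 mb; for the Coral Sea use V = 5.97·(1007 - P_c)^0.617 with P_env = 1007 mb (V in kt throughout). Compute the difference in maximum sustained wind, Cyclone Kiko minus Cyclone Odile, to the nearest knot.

Cyclone Kiko: ΔP = 53; V ≈ 6.05 × 53^0.613 ≈ 68.98 kt.
Cyclone Odile: ΔP = 40; V ≈ 5.97 × 40^0.617 ≈ 58.14 kt.
Difference ≈ 68.98 − 58.14 = 10.84 → 11 kt.

11 kt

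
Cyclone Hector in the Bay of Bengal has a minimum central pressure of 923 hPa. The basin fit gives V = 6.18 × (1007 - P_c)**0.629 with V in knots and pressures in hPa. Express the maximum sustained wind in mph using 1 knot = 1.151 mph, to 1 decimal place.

115.5 mph

ΔP = 1007 − 923 = 84 hPa.
V ≈ 6.18 × 84^0.629 = 6.18 × 16.232 ≈ 100.314 kt.
100.314 × 1.151 ≈ 115.46 mph → 115.5 mph.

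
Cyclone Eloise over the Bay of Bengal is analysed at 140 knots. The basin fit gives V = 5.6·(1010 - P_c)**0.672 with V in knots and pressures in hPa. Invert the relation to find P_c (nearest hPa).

890 hPa

ΔP = (V / 5.6)^(1/0.672) = (140/5.6)^1.488.
140/5.6 = 25.000; 25.000^1.488 ≈ 120.30 hPa.
P_c = 1010 − 120.30 = 889.70 ≈ 890 hPa.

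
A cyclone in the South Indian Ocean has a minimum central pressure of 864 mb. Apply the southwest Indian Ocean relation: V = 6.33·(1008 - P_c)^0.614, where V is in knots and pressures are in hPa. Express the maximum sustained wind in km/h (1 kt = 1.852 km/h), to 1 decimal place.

247.9 km/h

ΔP = 1008 − 864 = 144 mb.
V ≈ 6.33 × 144^0.614 = 6.33 × 21.146 ≈ 133.856 kt.
133.856 × 1.852 ≈ 247.90 km/h → 247.9 km/h.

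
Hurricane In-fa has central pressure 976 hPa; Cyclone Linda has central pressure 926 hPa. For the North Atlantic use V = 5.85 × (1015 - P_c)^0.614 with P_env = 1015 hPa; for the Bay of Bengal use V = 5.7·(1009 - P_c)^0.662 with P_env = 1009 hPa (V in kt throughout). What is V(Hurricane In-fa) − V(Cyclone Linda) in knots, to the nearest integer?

Hurricane In-fa: ΔP = 39; V ≈ 5.85 × 39^0.614 ≈ 55.47 kt.
Cyclone Linda: ΔP = 83; V ≈ 5.7 × 83^0.662 ≈ 106.24 kt.
Difference ≈ 55.47 − 106.24 = -50.77 → -51 kt.

-51 kt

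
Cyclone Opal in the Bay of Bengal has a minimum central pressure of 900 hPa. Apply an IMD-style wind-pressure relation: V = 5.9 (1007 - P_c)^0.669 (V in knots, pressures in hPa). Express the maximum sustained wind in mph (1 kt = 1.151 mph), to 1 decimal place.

154.7 mph

ΔP = 1007 − 900 = 107 hPa.
V ≈ 5.9 × 107^0.669 = 5.9 × 22.785 ≈ 134.434 kt.
134.434 × 1.151 ≈ 154.73 mph → 154.7 mph.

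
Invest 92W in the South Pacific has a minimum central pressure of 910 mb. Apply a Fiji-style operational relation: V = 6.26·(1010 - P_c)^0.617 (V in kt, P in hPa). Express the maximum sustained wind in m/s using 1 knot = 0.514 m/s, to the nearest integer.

ΔP = 1010 − 910 = 100 mb.
V ≈ 6.26 × 100^0.617 = 6.26 × 17.140 ≈ 107.294 kt.
107.294 × 0.514 ≈ 55.15 m/s → 55 m/s.

55 m/s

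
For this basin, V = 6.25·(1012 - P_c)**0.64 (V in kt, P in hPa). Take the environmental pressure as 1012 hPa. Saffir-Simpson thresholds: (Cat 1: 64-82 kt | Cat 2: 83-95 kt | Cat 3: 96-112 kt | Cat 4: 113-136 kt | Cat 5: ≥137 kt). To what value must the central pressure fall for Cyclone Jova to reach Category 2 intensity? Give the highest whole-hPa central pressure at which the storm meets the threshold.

955 hPa

Category 2 begins at V = 83 kt.
Required ΔP = (83/6.25)^(1/0.64) = 13.280^1.562 ≈ 56.88 hPa.
P_c ≤ 1012 − 56.88 = 955.12, so the highest integer P_c is 955 hPa.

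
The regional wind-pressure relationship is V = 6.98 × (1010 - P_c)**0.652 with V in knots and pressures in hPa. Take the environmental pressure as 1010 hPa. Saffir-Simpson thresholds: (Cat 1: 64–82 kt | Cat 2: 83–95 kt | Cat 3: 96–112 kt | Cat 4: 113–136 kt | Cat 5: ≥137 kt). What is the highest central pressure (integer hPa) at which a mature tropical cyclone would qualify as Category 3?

Category 3 begins at V = 96 kt.
Required ΔP = (96/6.98)^(1/0.652) = 13.754^1.534 ≈ 55.72 hPa.
P_c ≤ 1010 − 55.72 = 954.28, so the highest integer P_c is 954 hPa.

954 hPa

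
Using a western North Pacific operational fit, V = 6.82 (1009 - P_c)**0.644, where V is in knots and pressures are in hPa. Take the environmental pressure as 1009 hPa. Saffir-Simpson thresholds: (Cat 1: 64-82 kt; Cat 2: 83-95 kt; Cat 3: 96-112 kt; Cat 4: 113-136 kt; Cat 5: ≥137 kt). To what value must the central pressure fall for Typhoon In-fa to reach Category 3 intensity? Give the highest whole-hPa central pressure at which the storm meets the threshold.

Category 3 begins at V = 96 kt.
Required ΔP = (96/6.82)^(1/0.644) = 14.076^1.553 ≈ 60.72 hPa.
P_c ≤ 1009 − 60.72 = 948.28, so the highest integer P_c is 948 hPa.

948 hPa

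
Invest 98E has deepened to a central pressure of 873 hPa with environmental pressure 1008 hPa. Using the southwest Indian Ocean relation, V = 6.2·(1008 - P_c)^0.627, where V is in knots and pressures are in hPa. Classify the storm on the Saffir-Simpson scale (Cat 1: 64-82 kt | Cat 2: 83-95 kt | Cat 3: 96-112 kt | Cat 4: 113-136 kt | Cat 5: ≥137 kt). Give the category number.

4

ΔP = 1008 − 873 = 135 hPa.
V ≈ 6.2 × 135^0.627 = 6.2 × 21.66 ≈ 134 kt.
134 kt falls in the Category 4 band.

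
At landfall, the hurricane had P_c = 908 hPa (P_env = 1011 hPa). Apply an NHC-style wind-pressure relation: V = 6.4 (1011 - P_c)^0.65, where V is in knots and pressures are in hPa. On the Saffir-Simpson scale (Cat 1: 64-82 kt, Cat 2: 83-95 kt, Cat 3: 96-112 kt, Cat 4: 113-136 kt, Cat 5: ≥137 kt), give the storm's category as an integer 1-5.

ΔP = 1011 − 908 = 103 hPa.
V ≈ 6.4 × 103^0.65 = 6.4 × 20.34 ≈ 130 kt.
130 kt falls in the Category 4 band.

4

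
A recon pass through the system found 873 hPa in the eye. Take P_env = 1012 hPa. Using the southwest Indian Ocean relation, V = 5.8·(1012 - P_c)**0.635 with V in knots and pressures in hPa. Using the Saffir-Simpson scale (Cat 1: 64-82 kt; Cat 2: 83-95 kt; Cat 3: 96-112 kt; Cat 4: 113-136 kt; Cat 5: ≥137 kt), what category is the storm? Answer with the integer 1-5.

4

ΔP = 1012 − 873 = 139 hPa.
V ≈ 5.8 × 139^0.635 = 5.8 × 22.95 ≈ 133 kt.
133 kt falls in the Category 4 band.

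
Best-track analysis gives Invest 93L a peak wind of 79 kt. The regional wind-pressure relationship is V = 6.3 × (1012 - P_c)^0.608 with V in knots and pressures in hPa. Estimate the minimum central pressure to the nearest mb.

948 mb

ΔP = (V / 6.3)^(1/0.608) = (79/6.3)^1.645.
79/6.3 = 12.540; 12.540^1.645 ≈ 64.03 mb.
P_c = 1012 − 64.03 = 947.97 ≈ 948 mb.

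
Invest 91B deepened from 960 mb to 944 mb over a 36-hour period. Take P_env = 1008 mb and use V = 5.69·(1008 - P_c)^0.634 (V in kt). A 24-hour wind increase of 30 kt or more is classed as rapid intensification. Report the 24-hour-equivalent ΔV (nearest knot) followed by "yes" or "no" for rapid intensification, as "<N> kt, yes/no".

9 kt, no

V₁: ΔP = 48, V ≈ 5.69 × 48^0.634 ≈ 66.22 kt.
V₂: ΔP = 64, V ≈ 5.69 × 64^0.634 ≈ 79.47 kt.
ΔV over 36 h = 13.25 kt → 24 h equivalent = 13.25 × 24/36 ≈ 8.83 kt.
9 kt < 30 kt ⇒ not rapid intensification.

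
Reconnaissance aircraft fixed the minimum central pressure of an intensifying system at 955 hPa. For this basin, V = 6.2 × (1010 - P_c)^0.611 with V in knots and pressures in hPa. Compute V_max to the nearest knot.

72 kt

ΔP = 1010 − 955 = 55 hPa.
55^0.611 ≈ 11.571.
V ≈ 6.2 × 11.571 ≈ 71.7 kt.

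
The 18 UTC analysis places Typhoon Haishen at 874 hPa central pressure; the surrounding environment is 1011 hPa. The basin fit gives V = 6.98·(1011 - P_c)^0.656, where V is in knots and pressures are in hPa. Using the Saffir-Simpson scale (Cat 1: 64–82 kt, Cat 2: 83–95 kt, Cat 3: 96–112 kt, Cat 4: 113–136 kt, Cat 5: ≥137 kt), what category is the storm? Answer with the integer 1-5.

5

ΔP = 1011 − 874 = 137 hPa.
V ≈ 6.98 × 137^0.656 = 6.98 × 25.22 ≈ 176 kt.
176 kt falls in the Category 5 band.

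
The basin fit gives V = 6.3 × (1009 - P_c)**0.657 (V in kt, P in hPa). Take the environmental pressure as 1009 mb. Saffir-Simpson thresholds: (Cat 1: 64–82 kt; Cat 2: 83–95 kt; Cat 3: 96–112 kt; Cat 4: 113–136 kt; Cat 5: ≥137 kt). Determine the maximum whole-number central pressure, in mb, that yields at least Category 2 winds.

Category 2 begins at V = 83 kt.
Required ΔP = (83/6.3)^(1/0.657) = 13.175^1.522 ≈ 50.62 mb.
P_c ≤ 1009 − 50.62 = 958.38, so the highest integer P_c is 958 mb.

958 mb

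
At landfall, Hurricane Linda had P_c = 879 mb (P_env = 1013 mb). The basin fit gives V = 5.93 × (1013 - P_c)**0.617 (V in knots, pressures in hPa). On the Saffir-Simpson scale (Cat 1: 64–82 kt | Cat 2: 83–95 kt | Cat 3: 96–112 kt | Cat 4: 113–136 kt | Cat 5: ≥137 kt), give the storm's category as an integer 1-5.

4

ΔP = 1013 − 879 = 134 mb.
V ≈ 5.93 × 134^0.617 = 5.93 × 20.53 ≈ 122 kt.
122 kt falls in the Category 4 band.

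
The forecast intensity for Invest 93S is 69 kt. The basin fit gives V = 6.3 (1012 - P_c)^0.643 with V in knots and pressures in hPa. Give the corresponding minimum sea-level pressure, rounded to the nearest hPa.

971 hPa

ΔP = (V / 6.3)^(1/0.643) = (69/6.3)^1.555.
69/6.3 = 10.952; 10.952^1.555 ≈ 41.37 hPa.
P_c = 1012 − 41.37 = 970.63 ≈ 971 hPa.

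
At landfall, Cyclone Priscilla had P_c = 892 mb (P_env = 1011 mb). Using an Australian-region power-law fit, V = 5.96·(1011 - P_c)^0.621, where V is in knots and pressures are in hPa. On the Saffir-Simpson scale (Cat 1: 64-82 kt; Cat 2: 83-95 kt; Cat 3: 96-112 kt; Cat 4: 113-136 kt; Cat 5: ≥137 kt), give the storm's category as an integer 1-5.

ΔP = 1011 − 892 = 119 mb.
V ≈ 5.96 × 119^0.621 = 5.96 × 19.45 ≈ 116 kt.
116 kt falls in the Category 4 band.

4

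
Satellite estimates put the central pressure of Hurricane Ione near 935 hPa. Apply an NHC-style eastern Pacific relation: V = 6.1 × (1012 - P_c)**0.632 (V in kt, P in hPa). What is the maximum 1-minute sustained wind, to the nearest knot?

95 kt

ΔP = 1012 − 935 = 77 hPa.
77^0.632 ≈ 15.569.
V ≈ 6.1 × 15.569 ≈ 95.0 kt.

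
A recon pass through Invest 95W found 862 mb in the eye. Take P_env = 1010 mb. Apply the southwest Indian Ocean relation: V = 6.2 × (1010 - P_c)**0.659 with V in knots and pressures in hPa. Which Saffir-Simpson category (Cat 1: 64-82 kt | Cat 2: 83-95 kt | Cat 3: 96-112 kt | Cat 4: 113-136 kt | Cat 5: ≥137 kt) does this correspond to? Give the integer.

5

ΔP = 1010 − 862 = 148 mb.
V ≈ 6.2 × 148^0.659 = 6.2 × 26.93 ≈ 167 kt.
167 kt falls in the Category 5 band.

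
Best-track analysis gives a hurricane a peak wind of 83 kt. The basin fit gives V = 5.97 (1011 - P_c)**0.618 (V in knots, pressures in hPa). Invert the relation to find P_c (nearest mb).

ΔP = (V / 5.97)^(1/0.618) = (83/5.97)^1.618.
83/5.97 = 13.903; 13.903^1.618 ≈ 70.74 mb.
P_c = 1011 − 70.74 = 940.26 ≈ 940 mb.

940 mb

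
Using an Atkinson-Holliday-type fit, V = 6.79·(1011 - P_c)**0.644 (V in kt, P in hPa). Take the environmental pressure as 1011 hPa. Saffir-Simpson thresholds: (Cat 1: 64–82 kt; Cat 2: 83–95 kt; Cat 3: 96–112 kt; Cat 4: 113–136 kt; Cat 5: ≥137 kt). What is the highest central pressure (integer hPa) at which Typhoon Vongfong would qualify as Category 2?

962 hPa

Category 2 begins at V = 83 kt.
Required ΔP = (83/6.79)^(1/0.644) = 12.224^1.553 ≈ 48.78 hPa.
P_c ≤ 1011 − 48.78 = 962.22, so the highest integer P_c is 962 hPa.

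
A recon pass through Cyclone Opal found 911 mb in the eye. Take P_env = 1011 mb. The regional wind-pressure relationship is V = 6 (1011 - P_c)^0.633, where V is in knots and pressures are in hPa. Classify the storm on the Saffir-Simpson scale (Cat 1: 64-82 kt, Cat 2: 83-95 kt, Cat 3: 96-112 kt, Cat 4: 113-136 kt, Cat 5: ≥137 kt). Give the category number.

3

ΔP = 1011 − 911 = 100 mb.
V ≈ 6 × 100^0.633 = 6 × 18.45 ≈ 111 kt.
111 kt falls in the Category 3 band.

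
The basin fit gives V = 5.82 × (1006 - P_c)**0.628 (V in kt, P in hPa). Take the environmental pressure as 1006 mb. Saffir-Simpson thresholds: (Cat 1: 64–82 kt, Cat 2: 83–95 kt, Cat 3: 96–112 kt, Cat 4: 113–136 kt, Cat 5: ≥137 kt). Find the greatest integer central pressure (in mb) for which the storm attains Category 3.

Category 3 begins at V = 96 kt.
Required ΔP = (96/5.82)^(1/0.628) = 16.495^1.592 ≈ 86.79 mb.
P_c ≤ 1006 − 86.79 = 919.21, so the highest integer P_c is 919 mb.

919 mb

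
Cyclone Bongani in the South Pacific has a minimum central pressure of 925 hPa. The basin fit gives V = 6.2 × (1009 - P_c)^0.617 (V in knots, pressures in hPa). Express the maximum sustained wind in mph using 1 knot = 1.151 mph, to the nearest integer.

110 mph

ΔP = 1009 − 925 = 84 hPa.
V ≈ 6.2 × 84^0.617 = 6.2 × 15.391 ≈ 95.427 kt.
95.427 × 1.151 ≈ 109.84 mph → 110 mph.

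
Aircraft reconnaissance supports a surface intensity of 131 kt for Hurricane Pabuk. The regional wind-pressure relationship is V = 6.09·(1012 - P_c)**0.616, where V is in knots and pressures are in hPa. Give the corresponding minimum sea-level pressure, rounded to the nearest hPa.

866 hPa

ΔP = (V / 6.09)^(1/0.616) = (131/6.09)^1.623.
131/6.09 = 21.511; 21.511^1.623 ≈ 145.68 hPa.
P_c = 1012 − 145.68 = 866.32 ≈ 866 hPa.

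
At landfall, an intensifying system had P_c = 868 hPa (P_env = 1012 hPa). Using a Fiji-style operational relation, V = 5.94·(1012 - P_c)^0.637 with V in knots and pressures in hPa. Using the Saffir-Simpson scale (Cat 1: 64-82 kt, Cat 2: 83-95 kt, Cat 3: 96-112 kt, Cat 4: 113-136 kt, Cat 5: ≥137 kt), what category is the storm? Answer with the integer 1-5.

ΔP = 1012 − 868 = 144 hPa.
V ≈ 5.94 × 144^0.637 = 5.94 × 23.71 ≈ 141 kt.
141 kt falls in the Category 5 band.

5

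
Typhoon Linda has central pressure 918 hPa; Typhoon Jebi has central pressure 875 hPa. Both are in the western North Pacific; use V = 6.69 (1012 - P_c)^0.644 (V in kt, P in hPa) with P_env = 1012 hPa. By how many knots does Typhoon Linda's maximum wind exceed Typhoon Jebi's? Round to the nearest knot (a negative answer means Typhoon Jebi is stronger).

Typhoon Linda: ΔP = 94; V ≈ 6.69 × 94^0.644 ≈ 124.77 kt.
Typhoon Jebi: ΔP = 137; V ≈ 6.69 × 137^0.644 ≈ 159.03 kt.
Difference ≈ 124.77 − 159.03 = -34.26 → -34 kt.

-34 kt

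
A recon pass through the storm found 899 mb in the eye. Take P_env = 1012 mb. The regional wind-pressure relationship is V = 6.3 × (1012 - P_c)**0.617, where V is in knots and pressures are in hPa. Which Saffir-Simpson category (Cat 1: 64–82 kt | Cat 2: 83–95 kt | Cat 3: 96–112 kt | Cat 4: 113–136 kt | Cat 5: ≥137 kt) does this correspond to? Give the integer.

ΔP = 1012 − 899 = 113 mb.
V ≈ 6.3 × 113^0.617 = 6.3 × 18.48 ≈ 116 kt.
116 kt falls in the Category 4 band.

4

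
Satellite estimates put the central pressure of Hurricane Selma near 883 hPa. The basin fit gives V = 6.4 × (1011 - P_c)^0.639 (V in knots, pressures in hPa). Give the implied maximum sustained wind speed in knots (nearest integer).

142 kt

ΔP = 1011 − 883 = 128 hPa.
128^0.639 ≈ 22.208.
V ≈ 6.4 × 22.208 ≈ 142.1 kt.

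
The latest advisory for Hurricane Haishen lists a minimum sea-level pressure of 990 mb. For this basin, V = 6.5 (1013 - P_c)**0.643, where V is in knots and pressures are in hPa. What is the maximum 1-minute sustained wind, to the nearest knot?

49 kt

ΔP = 1013 − 990 = 23 mb.
23^0.643 ≈ 7.509.
V ≈ 6.5 × 7.509 ≈ 48.8 kt.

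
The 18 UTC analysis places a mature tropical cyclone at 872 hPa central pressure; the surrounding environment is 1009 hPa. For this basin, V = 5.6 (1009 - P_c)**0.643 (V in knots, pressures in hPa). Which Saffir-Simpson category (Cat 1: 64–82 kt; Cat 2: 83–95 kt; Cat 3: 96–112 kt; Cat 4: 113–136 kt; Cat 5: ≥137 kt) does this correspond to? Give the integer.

ΔP = 1009 − 872 = 137 hPa.
V ≈ 5.6 × 137^0.643 = 5.6 × 23.65 ≈ 132 kt.
132 kt falls in the Category 4 band.

4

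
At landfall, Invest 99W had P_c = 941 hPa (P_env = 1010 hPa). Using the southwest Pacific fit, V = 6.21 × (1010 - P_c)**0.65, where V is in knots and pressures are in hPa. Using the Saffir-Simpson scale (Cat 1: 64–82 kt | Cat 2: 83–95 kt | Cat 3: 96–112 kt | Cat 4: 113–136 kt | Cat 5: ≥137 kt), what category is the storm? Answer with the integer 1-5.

ΔP = 1010 − 941 = 69 hPa.
V ≈ 6.21 × 69^0.65 = 6.21 × 15.68 ≈ 97 kt.
97 kt falls in the Category 3 band.

3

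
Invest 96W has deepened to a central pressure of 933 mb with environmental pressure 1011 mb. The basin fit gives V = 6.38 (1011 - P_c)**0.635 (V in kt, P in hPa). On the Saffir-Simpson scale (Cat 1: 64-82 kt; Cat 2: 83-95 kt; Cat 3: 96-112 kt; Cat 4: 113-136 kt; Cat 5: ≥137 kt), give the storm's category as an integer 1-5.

3

ΔP = 1011 − 933 = 78 mb.
V ≈ 6.38 × 78^0.635 = 6.38 × 15.90 ≈ 101 kt.
101 kt falls in the Category 3 band.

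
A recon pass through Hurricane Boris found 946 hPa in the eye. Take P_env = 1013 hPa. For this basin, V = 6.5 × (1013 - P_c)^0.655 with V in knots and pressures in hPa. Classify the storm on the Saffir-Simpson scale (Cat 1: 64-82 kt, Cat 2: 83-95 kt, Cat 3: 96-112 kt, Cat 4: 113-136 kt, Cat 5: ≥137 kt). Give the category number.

3

ΔP = 1013 − 946 = 67 hPa.
V ≈ 6.5 × 67^0.655 = 6.5 × 15.71 ≈ 102 kt.
102 kt falls in the Category 3 band.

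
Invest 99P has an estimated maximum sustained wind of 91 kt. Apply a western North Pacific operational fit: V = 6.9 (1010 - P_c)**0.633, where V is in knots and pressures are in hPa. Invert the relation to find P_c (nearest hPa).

ΔP = (V / 6.9)^(1/0.633) = (91/6.9)^1.580.
91/6.9 = 13.188; 13.188^1.580 ≈ 58.84 hPa.
P_c = 1010 − 58.84 = 951.16 ≈ 951 hPa.

951 hPa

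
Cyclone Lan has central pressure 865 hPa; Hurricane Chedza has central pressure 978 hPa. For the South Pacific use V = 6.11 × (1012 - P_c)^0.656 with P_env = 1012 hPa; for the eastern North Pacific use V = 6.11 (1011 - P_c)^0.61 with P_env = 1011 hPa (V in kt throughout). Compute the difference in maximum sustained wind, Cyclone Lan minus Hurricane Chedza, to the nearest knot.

Cyclone Lan: ΔP = 147; V ≈ 6.11 × 147^0.656 ≈ 161.36 kt.
Hurricane Chedza: ΔP = 33; V ≈ 6.11 × 33^0.61 ≈ 51.56 kt.
Difference ≈ 161.36 − 51.56 = 109.80 → 110 kt.

110 kt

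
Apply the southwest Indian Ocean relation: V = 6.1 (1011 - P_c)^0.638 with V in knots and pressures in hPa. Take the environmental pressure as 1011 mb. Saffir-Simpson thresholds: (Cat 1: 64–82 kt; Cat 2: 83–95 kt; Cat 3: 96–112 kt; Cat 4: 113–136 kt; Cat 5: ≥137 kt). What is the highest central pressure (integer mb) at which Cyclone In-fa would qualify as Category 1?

Category 1 begins at V = 64 kt.
Required ΔP = (64/6.1)^(1/0.638) = 10.492^1.567 ≈ 39.82 mb.
P_c ≤ 1011 − 39.82 = 971.18, so the highest integer P_c is 971 mb.

971 mb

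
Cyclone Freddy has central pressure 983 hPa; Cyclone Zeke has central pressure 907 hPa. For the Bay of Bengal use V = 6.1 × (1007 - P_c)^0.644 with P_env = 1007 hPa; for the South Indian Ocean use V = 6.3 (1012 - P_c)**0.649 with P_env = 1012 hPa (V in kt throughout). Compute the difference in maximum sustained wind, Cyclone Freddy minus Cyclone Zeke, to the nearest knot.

-82 kt

Cyclone Freddy: ΔP = 24; V ≈ 6.1 × 24^0.644 ≈ 47.23 kt.
Cyclone Zeke: ΔP = 105; V ≈ 6.3 × 105^0.649 ≈ 129.15 kt.
Difference ≈ 47.23 − 129.15 = -81.92 → -82 kt.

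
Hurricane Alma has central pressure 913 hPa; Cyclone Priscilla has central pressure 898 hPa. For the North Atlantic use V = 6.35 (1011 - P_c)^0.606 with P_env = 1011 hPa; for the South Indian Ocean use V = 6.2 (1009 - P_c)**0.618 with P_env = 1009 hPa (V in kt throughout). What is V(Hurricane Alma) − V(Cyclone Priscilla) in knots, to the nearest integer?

-12 kt

Hurricane Alma: ΔP = 98; V ≈ 6.35 × 98^0.606 ≈ 102.20 kt.
Cyclone Priscilla: ΔP = 111; V ≈ 6.2 × 111^0.618 ≈ 113.87 kt.
Difference ≈ 102.20 − 113.87 = -11.67 → -12 kt.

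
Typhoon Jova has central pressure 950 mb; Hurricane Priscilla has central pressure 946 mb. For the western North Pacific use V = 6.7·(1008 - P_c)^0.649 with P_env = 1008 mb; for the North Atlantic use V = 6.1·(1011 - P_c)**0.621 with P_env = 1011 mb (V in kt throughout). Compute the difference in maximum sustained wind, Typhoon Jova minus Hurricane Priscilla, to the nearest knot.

Typhoon Jova: ΔP = 58; V ≈ 6.7 × 58^0.649 ≈ 93.44 kt.
Hurricane Priscilla: ΔP = 65; V ≈ 6.1 × 65^0.621 ≈ 81.50 kt.
Difference ≈ 93.44 − 81.50 = 11.94 → 12 kt.

12 kt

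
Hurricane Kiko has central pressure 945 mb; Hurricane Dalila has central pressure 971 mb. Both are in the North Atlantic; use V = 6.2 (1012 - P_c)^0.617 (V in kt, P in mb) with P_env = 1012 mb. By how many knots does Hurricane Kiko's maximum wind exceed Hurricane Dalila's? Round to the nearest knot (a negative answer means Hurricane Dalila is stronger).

22 kt

Hurricane Kiko: ΔP = 67; V ≈ 6.2 × 67^0.617 ≈ 83.00 kt.
Hurricane Dalila: ΔP = 41; V ≈ 6.2 × 41^0.617 ≈ 61.30 kt.
Difference ≈ 83.00 − 61.30 = 21.70 → 22 kt.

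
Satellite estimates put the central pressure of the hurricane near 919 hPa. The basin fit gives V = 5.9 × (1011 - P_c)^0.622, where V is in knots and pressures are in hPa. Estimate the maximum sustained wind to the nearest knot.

ΔP = 1011 − 919 = 92 hPa.
92^0.622 ≈ 16.652.
V ≈ 5.9 × 16.652 ≈ 98.2 kt.

98 kt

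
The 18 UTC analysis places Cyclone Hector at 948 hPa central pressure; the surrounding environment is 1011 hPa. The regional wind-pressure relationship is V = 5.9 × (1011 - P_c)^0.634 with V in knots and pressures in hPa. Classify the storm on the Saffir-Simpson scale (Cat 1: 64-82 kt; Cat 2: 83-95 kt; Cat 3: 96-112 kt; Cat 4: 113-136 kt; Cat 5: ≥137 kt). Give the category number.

1

ΔP = 1011 − 948 = 63 hPa.
V ≈ 5.9 × 63^0.634 = 5.9 × 13.83 ≈ 82 kt.
82 kt falls in the Category 1 band.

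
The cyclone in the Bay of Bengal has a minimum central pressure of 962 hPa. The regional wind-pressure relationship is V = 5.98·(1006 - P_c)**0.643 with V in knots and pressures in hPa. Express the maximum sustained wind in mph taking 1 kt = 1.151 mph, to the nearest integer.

78 mph

ΔP = 1006 − 962 = 44 hPa.
V ≈ 5.98 × 44^0.643 = 5.98 × 11.396 ≈ 68.146 kt.
68.146 × 1.151 ≈ 78.44 mph → 78 mph.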